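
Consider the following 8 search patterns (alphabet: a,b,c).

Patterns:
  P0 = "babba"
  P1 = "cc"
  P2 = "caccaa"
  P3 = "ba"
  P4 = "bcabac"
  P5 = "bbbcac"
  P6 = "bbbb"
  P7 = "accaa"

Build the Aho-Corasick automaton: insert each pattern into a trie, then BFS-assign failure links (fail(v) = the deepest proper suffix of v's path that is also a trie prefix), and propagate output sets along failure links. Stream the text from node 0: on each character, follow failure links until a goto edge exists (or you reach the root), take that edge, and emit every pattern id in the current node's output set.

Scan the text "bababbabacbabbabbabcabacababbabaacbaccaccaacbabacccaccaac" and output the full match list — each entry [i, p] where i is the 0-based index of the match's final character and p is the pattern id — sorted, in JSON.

Build:
Trie (insert patterns):
  n0 'ε': a→24 b→1 c→6
  n1 'b': a→2 b→18 c→13
  n2 'ba': b→3  ←P3
  n3 'bab': b→4
  n4 'babb': a→5
  n5 'babba': ·  ←P0
  n6 'c': a→8 c→7
  n7 'cc': ·  ←P1
  n8 'ca': c→9
  n9 'cac': c→10
  n10 'cacc': a→11
  n11 'cacca': a→12
  n12 'caccaa': ·  ←P2
  n13 'bc': a→14
  n14 'bca': b→15
  n15 'bcab': a→16
  n16 'bcaba': c→17
  n17 'bcabac': ·  ←P4
  n18 'bb': b→19
  n19 'bbb': b→23 c→20
  n20 'bbbc': a→21
  n21 'bbbca': c→22
  n22 'bbbcac': ·  ←P5
  n23 'bbbb': ·  ←P6
  n24 'a': c→25
  n25 'ac': c→26
  n26 'acc': a→27
  n27 'acca': a→28
  n28 'accaa': ·  ←P7

Failure links (BFS by depth):
  fail(1) 'b': from fail(0)=0 chase 'b': 0 ⇒ 0;  out=∅∪out(0)=∅
  fail(6) 'c': from fail(0)=0 chase 'c': 0 ⇒ 0;  out=∅∪out(0)=∅
  fail(24) 'a': from fail(0)=0 chase 'a': 0 ⇒ 0;  out=∅∪out(0)=∅
  fail(2) 'ba': from fail(1)=0 chase 'a': 0 ⇒ 24;  out={3}∪out(24)={3}
  fail(7) 'cc': from fail(6)=0 chase 'c': 0 ⇒ 6;  out={1}∪out(6)={1}
  fail(8) 'ca': from fail(6)=0 chase 'a': 0 ⇒ 24;  out=∅∪out(24)=∅
  fail(13) 'bc': from fail(1)=0 chase 'c': 0 ⇒ 6;  out=∅∪out(6)=∅
  fail(18) 'bb': from fail(1)=0 chase 'b': 0 ⇒ 1;  out=∅∪out(1)=∅
  fail(25) 'ac': from fail(24)=0 chase 'c': 0 ⇒ 6;  out=∅∪out(6)=∅
  fail(3) 'bab': from fail(2)=24 chase 'b': 24→0 ⇒ 1;  out=∅∪out(1)=∅
  fail(9) 'cac': from fail(8)=24 chase 'c': 24 ⇒ 25;  out=∅∪out(25)=∅
  fail(14) 'bca': from fail(13)=6 chase 'a': 6 ⇒ 8;  out=∅∪out(8)=∅
  fail(19) 'bbb': from fail(18)=1 chase 'b': 1 ⇒ 18;  out=∅∪out(18)=∅
  fail(26) 'acc': from fail(25)=6 chase 'c': 6 ⇒ 7;  out=∅∪out(7)={1}
  fail(4) 'babb': from fail(3)=1 chase 'b': 1 ⇒ 18;  out=∅∪out(18)=∅
  fail(10) 'cacc': from fail(9)=25 chase 'c': 25 ⇒ 26;  out=∅∪out(26)={1}
  fail(15) 'bcab': from fail(14)=8 chase 'b': 8→24→0 ⇒ 1;  out=∅∪out(1)=∅
  fail(20) 'bbbc': from fail(19)=18 chase 'c': 18→1 ⇒ 13;  out=∅∪out(13)=∅
  fail(23) 'bbbb': from fail(19)=18 chase 'b': 18 ⇒ 19;  out={6}∪out(19)={6}
  fail(27) 'acca': from fail(26)=7 chase 'a': 7→6 ⇒ 8;  out=∅∪out(8)=∅
  fail(5) 'babba': from fail(4)=18 chase 'a': 18→1 ⇒ 2;  out={0}∪out(2)={0,3}
  fail(11) 'cacca': from fail(10)=26 chase 'a': 26 ⇒ 27;  out=∅∪out(27)=∅
  fail(16) 'bcaba': from fail(15)=1 chase 'a': 1 ⇒ 2;  out=∅∪out(2)={3}
  fail(21) 'bbbca': from fail(20)=13 chase 'a': 13 ⇒ 14;  out=∅∪out(14)=∅
  fail(28) 'accaa': from fail(27)=8 chase 'a': 8→24→0 ⇒ 24;  out={7}∪out(24)={7}
  fail(12) 'caccaa': from fail(11)=27 chase 'a': 27 ⇒ 28;  out={2}∪out(28)={2,7}
  fail(17) 'bcabac': from fail(16)=2 chase 'c': 2→24 ⇒ 25;  out={4}∪out(25)={4}
  fail(22) 'bbbcac': from fail(21)=14 chase 'c': 14→8 ⇒ 9;  out={5}∪out(9)={5}

Run:
[0] read 'b'  n0⇒n1
[1] read 'a'  n1⇒n2  ** P3@[0:1]
[2] read 'b'  n2⇒n3
[3] read 'a'  n3⇒n2 ·f  ** P3@[2:3]
[4] read 'b'  n2⇒n3
[5] read 'b'  n3⇒n4
[6] read 'a'  n4⇒n5  ** P0@[2:6],P3@[5:6]
[7] read 'b'  n5⇒n3 ·f
[8] read 'a'  n3⇒n2 ·f  ** P3@[7:8]
[9] read 'c'  n2⇒n25 ·f
[10] read 'b'  n25⇒n1 ·f
[11] read 'a'  n1⇒n2  ** P3@[10:11]
[12] read 'b'  n2⇒n3
[13] read 'b'  n3⇒n4
[14] read 'a'  n4⇒n5  ** P0@[10:14],P3@[13:14]
[15] read 'b'  n5⇒n3 ·f
[16] read 'b'  n3⇒n4
[17] read 'a'  n4⇒n5  ** P0@[13:17],P3@[16:17]
[18] read 'b'  n5⇒n3 ·f
[19] read 'c'  n3⇒n13 ·f
[20] read 'a'  n13⇒n14
[21] read 'b'  n14⇒n15
[22] read 'a'  n15⇒n16  ** P3@[21:22]
[23] read 'c'  n16⇒n17  ** P4@[18:23]
[24] read 'a'  n17⇒n8 ·f
[25] read 'b'  n8⇒n1 ·f
[26] read 'a'  n1⇒n2  ** P3@[25:26]
[27] read 'b'  n2⇒n3
[28] read 'b'  n3⇒n4
[29] read 'a'  n4⇒n5  ** P0@[25:29],P3@[28:29]
[30] read 'b'  n5⇒n3 ·f
[31] read 'a'  n3⇒n2 ·f  ** P3@[30:31]
[32] read 'a'  n2⇒n24 ·f
[33] read 'c'  n24⇒n25
[34] read 'b'  n25⇒n1 ·f
[35] read 'a'  n1⇒n2  ** P3@[34:35]
[36] read 'c'  n2⇒n25 ·f
[37] read 'c'  n25⇒n26  ** P1@[36:37]
[38] read 'a'  n26⇒n27
[39] read 'c'  n27⇒n9 ·f
[40] read 'c'  n9⇒n10  ** P1@[39:40]
[41] read 'a'  n10⇒n11
[42] read 'a'  n11⇒n12  ** P2@[37:42],P7@[38:42]
[43] read 'c'  n12⇒n25 ·f
[44] read 'b'  n25⇒n1 ·f
[45] read 'a'  n1⇒n2  ** P3@[44:45]
[46] read 'b'  n2⇒n3
[47] read 'a'  n3⇒n2 ·f  ** P3@[46:47]
[48] read 'c'  n2⇒n25 ·f
[49] read 'c'  n25⇒n26  ** P1@[48:49]
[50] read 'c'  n26⇒n7 ·f  ** P1@[49:50]
[51] read 'a'  n7⇒n8 ·f
[52] read 'c'  n8⇒n9
[53] read 'c'  n9⇒n10  ** P1@[52:53]
[54] read 'a'  n10⇒n11
[55] read 'a'  n11⇒n12  ** P2@[50:55],P7@[51:55]
[56] read 'c'  n12⇒n25 ·f

Result: [[1,3],[3,3],[6,0],[6,3],[8,3],[11,3],[14,0],[14,3],[17,0],[17,3],[22,3],[23,4],[26,3],[29,0],[29,3],[31,3],[35,3],[37,1],[40,1],[42,2],[42,7],[45,3],[47,3],[49,1],[50,1],[53,1],[55,2],[55,7]]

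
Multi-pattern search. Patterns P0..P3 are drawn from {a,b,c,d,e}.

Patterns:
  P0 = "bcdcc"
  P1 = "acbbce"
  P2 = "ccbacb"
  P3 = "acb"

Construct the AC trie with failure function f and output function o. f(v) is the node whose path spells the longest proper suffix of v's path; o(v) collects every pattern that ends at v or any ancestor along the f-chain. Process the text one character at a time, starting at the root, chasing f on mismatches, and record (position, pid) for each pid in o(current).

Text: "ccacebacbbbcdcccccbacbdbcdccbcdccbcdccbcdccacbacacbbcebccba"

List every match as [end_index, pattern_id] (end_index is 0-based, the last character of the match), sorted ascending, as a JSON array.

Build:
Trie nodes:
  0='ε' goto a→6 b→1 c→12
  1='b' goto c→2
  2='bc' goto d→3
  3='bcd' goto c→4
  4='bcdc' goto c→5
  5='bcdcc' goto ·  [P0 ends]
  6='a' goto c→7
  7='ac' goto b→8
  8='acb' goto b→9  [P3 ends]
  9='acbb' goto c→10
  10='acbbc' goto e→11
  11='acbbce' goto ·  [P1 ends]
  12='c' goto c→13
  13='cc' goto b→14
  14='ccb' goto a→15
  15='ccba' goto c→16
  16='ccbac' goto b→17
  17='ccbacb' goto ·  [P2 ends]

BFS fail/out derivation:
  fail(1) 'b': from fail(0)=0 chase 'b': 0 ⇒ 0;  out=∅∪out(0)=∅
  fail(6) 'a': from fail(0)=0 chase 'a': 0 ⇒ 0;  out=∅∪out(0)=∅
  fail(12) 'c': from fail(0)=0 chase 'c': 0 ⇒ 0;  out=∅∪out(0)=∅
  fail(2) 'bc': from fail(1)=0 chase 'c': 0 ⇒ 12;  out=∅∪out(12)=∅
  fail(7) 'ac': from fail(6)=0 chase 'c': 0 ⇒ 12;  out=∅∪out(12)=∅
  fail(13) 'cc': from fail(12)=0 chase 'c': 0 ⇒ 12;  out=∅∪out(12)=∅
  fail(3) 'bcd': from fail(2)=12 chase 'd': 12→0 ⇒ 0;  out=∅∪out(0)=∅
  fail(8) 'acb': from fail(7)=12 chase 'b': 12→0 ⇒ 1;  out={3}∪out(1)={3}
  fail(14) 'ccb': from fail(13)=12 chase 'b': 12→0 ⇒ 1;  out=∅∪out(1)=∅
  fail(4) 'bcdc': from fail(3)=0 chase 'c': 0 ⇒ 12;  out=∅∪out(12)=∅
  fail(9) 'acbb': from fail(8)=1 chase 'b': 1→0 ⇒ 1;  out=∅∪out(1)=∅
  fail(15) 'ccba': from fail(14)=1 chase 'a': 1→0 ⇒ 6;  out=∅∪out(6)=∅
  fail(5) 'bcdcc': from fail(4)=12 chase 'c': 12 ⇒ 13;  out={0}∪out(13)={0}
  fail(10) 'acbbc': from fail(9)=1 chase 'c': 1 ⇒ 2;  out=∅∪out(2)=∅
  fail(16) 'ccbac': from fail(15)=6 chase 'c': 6 ⇒ 7;  out=∅∪out(7)=∅
  fail(11) 'acbbce': from fail(10)=2 chase 'e': 2→12→0 ⇒ 0;  out={1}∪out(0)={1}
  fail(17) 'ccbacb': from fail(16)=7 chase 'b': 7 ⇒ 8;  out={2}∪out(8)={2,3}

Text stream:
pos 0 'c': at 12
pos 1 'c': at 13
pos 2 'a': at 6 (fail-walked)
pos 3 'c': at 7
pos 4 'e': at 0 (fail-walked)
pos 5 'b': at 1
pos 6 'a': at 6 (fail-walked)
pos 7 'c': at 7
pos 8 'b': at 8  ** P3@[6:8]
pos 9 'b': at 9
pos 10 'b': at 1 (fail-walked)
pos 11 'c': at 2
pos 12 'd': at 3
pos 13 'c': at 4
pos 14 'c': at 5  ** P0@[10:14]
pos 15 'c': at 13 (fail-walked)
pos 16 'c': at 13 (fail-walked)
pos 17 'c': at 13 (fail-walked)
pos 18 'b': at 14
pos 19 'a': at 15
pos 20 'c': at 16
pos 21 'b': at 17  ** P2@[16:21],P3@[19:21]
pos 22 'd': at 0 (fail-walked)
pos 23 'b': at 1
pos 24 'c': at 2
pos 25 'd': at 3
pos 26 'c': at 4
pos 27 'c': at 5  ** P0@[23:27]
pos 28 'b': at 14 (fail-walked)
pos 29 'c': at 2 (fail-walked)
pos 30 'd': at 3
pos 31 'c': at 4
pos 32 'c': at 5  ** P0@[28:32]
pos 33 'b': at 14 (fail-walked)
pos 34 'c': at 2 (fail-walked)
pos 35 'd': at 3
pos 36 'c': at 4
pos 37 'c': at 5  ** P0@[33:37]
pos 38 'b': at 14 (fail-walked)
pos 39 'c': at 2 (fail-walked)
pos 40 'd': at 3
pos 41 'c': at 4
pos 42 'c': at 5  ** P0@[38:42]
pos 43 'a': at 6 (fail-walked)
pos 44 'c': at 7
pos 45 'b': at 8  ** P3@[43:45]
pos 46 'a': at 6 (fail-walked)
pos 47 'c': at 7
pos 48 'a': at 6 (fail-walked)
pos 49 'c': at 7
pos 50 'b': at 8  ** P3@[48:50]
pos 51 'b': at 9
pos 52 'c': at 10
pos 53 'e': at 11  ** P1@[48:53]
pos 54 'b': at 1 (fail-walked)
pos 55 'c': at 2
pos 56 'c': at 13 (fail-walked)
pos 57 'b': at 14
pos 58 'a': at 15

Result: [[8,3],[14,0],[21,2],[21,3],[27,0],[32,0],[37,0],[42,0],[45,3],[50,3],[53,1]]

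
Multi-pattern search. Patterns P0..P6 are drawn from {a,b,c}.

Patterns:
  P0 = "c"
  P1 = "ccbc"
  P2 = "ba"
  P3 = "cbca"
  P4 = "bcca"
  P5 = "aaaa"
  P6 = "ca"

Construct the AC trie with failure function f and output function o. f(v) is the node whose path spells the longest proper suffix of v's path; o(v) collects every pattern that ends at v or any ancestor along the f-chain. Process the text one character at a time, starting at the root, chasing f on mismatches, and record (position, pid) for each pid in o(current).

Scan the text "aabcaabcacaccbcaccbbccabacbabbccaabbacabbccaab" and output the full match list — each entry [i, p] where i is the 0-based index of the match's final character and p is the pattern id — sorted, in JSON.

Build automaton:
Trie (insert patterns):
  n0 'ε': a→13 b→5 c→1
  n1 'c': a→17 b→7 c→2  ←P0
  n2 'cc': b→3
  n3 'ccb': c→4
  n4 'ccbc': ·  ←P1
  n5 'b': a→6 c→10
  n6 'ba': ·  ←P2
  n7 'cb': c→8
  n8 'cbc': a→9
  n9 'cbca': ·  ←P3
  n10 'bc': c→11
  n11 'bcc': a→12
  n12 'bcca': ·  ←P4
  n13 'a': a→14
  n14 'aa': a→15
  n15 'aaa': a→16
  n16 'aaaa': ·  ←P5
  n17 'ca': ·  ←P6

Failure links (BFS by depth):
  fail(1) 'c': from fail(0)=0 chase 'c': 0 ⇒ 0;  out={0}∪out(0)={0}
  fail(5) 'b': from fail(0)=0 chase 'b': 0 ⇒ 0;  out=∅∪out(0)=∅
  fail(13) 'a': from fail(0)=0 chase 'a': 0 ⇒ 0;  out=∅∪out(0)=∅
  fail(2) 'cc': from fail(1)=0 chase 'c': 0 ⇒ 1;  out=∅∪out(1)={0}
  fail(6) 'ba': from fail(5)=0 chase 'a': 0 ⇒ 13;  out={2}∪out(13)={2}
  fail(7) 'cb': from fail(1)=0 chase 'b': 0 ⇒ 5;  out=∅∪out(5)=∅
  fail(10) 'bc': from fail(5)=0 chase 'c': 0 ⇒ 1;  out=∅∪out(1)={0}
  fail(14) 'aa': from fail(13)=0 chase 'a': 0 ⇒ 13;  out=∅∪out(13)=∅
  fail(17) 'ca': from fail(1)=0 chase 'a': 0 ⇒ 13;  out={6}∪out(13)={6}
  fail(3) 'ccb': from fail(2)=1 chase 'b': 1 ⇒ 7;  out=∅∪out(7)=∅
  fail(8) 'cbc': from fail(7)=5 chase 'c': 5 ⇒ 10;  out=∅∪out(10)={0}
  fail(11) 'bcc': from fail(10)=1 chase 'c': 1 ⇒ 2;  out=∅∪out(2)={0}
  fail(15) 'aaa': from fail(14)=13 chase 'a': 13 ⇒ 14;  out=∅∪out(14)=∅
  fail(4) 'ccbc': from fail(3)=7 chase 'c': 7 ⇒ 8;  out={1}∪out(8)={0,1}
  fail(9) 'cbca': from fail(8)=10 chase 'a': 10→1 ⇒ 17;  out={3}∪out(17)={3,6}
  fail(12) 'bcca': from fail(11)=2 chase 'a': 2→1 ⇒ 17;  out={4}∪out(17)={4,6}
  fail(16) 'aaaa': from fail(15)=14 chase 'a': 14 ⇒ 15;  out={5}∪out(15)={5}

Run:
[0] read 'a'  n0⇒n13
[1] read 'a'  n13⇒n14
[2] read 'b'  n14⇒n5 (fail-walked)
[3] read 'c'  n5⇒n10  → match P0@[3:3]
[4] read 'a'  n10⇒n17 (fail-walked)  → match P6@[3:4]
[5] read 'a'  n17⇒n14 (fail-walked)
[6] read 'b'  n14⇒n5 (fail-walked)
[7] read 'c'  n5⇒n10  → match P0@[7:7]
[8] read 'a'  n10⇒n17 (fail-walked)  → match P6@[7:8]
[9] read 'c'  n17⇒n1 (fail-walked)  → match P0@[9:9]
[10] read 'a'  n1⇒n17  → match P6@[9:10]
[11] read 'c'  n17⇒n1 (fail-walked)  → match P0@[11:11]
[12] read 'c'  n1⇒n2  → match P0@[12:12]
[13] read 'b'  n2⇒n3
[14] read 'c'  n3⇒n4  → match P0@[14:14],P1@[11:14]
[15] read 'a'  n4⇒n9 (fail-walked)  → match P3@[12:15],P6@[14:15]
[16] read 'c'  n9⇒n1 (fail-walked)  → match P0@[16:16]
[17] read 'c'  n1⇒n2  → match P0@[17:17]
[18] read 'b'  n2⇒n3
[19] read 'b'  n3⇒n5 (fail-walked)
[20] read 'c'  n5⇒n10  → match P0@[20:20]
[21] read 'c'  n10⇒n11  → match P0@[21:21]
[22] read 'a'  n11⇒n12  → match P4@[19:22],P6@[21:22]
[23] read 'b'  n12⇒n5 (fail-walked)
[24] read 'a'  n5⇒n6  → match P2@[23:24]
[25] read 'c'  n6⇒n1 (fail-walked)  → match P0@[25:25]
[26] read 'b'  n1⇒n7
[27] read 'a'  n7⇒n6 (fail-walked)  → match P2@[26:27]
[28] read 'b'  n6⇒n5 (fail-walked)
[29] read 'b'  n5⇒n5 (fail-walked)
[30] read 'c'  n5⇒n10  → match P0@[30:30]
[31] read 'c'  n10⇒n11  → match P0@[31:31]
[32] read 'a'  n11⇒n12  → match P4@[29:32],P6@[31:32]
[33] read 'a'  n12⇒n14 (fail-walked)
[34] read 'b'  n14⇒n5 (fail-walked)
[35] read 'b'  n5⇒n5 (fail-walked)
[36] read 'a'  n5⇒n6  → match P2@[35:36]
[37] read 'c'  n6⇒n1 (fail-walked)  → match P0@[37:37]
[38] read 'a'  n1⇒n17  → match P6@[37:38]
[39] read 'b'  n17⇒n5 (fail-walked)
[40] read 'b'  n5⇒n5 (fail-walked)
[41] read 'c'  n5⇒n10  → match P0@[41:41]
[42] read 'c'  n10⇒n11  → match P0@[42:42]
[43] read 'a'  n11⇒n12  → match P4@[40:43],P6@[42:43]
[44] read 'a'  n12⇒n14 (fail-walked)
[45] read 'b'  n14⇒n5 (fail-walked)

All matches (sorted): [[3,0],[4,6],[7,0],[8,6],[9,0],[10,6],[11,0],[12,0],[14,0],[14,1],[15,3],[15,6],[16,0],[17,0],[20,0],[21,0],[22,4],[22,6],[24,2],[25,0],[27,2],[30,0],[31,0],[32,4],[32,6],[36,2],[37,0],[38,6],[41,0],[42,0],[43,4],[43,6]]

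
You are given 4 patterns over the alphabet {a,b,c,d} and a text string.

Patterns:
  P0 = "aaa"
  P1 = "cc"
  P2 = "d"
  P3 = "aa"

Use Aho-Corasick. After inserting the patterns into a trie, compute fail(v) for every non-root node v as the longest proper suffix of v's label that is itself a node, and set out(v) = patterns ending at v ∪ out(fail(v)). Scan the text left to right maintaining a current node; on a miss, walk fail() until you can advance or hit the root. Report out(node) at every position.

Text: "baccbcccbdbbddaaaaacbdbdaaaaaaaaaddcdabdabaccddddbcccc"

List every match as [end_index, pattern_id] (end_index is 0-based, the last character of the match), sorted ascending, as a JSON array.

Build automaton:
Trie nodes:
  n0 'ε': a→1 c→4 d→6
  n1 'a': a→2
  n2 'aa': a→3  [P3 ends]
  n3 'aaa': ·  [P0 ends]
  n4 'c': c→5
  n5 'cc': ·  [P1 ends]
  n6 'd': ·  [P2 ends]

BFS fail/out derivation:
  fail(1) 'a': from fail(0)=0 chase 'a': 0 ⇒ 0;  out=∅∪out(0)=∅
  fail(4) 'c': from fail(0)=0 chase 'c': 0 ⇒ 0;  out=∅∪out(0)=∅
  fail(6) 'd': from fail(0)=0 chase 'd': 0 ⇒ 0;  out={2}∪out(0)={2}
  fail(2) 'aa': from fail(1)=0 chase 'a': 0 ⇒ 1;  out={3}∪out(1)={3}
  fail(5) 'cc': from fail(4)=0 chase 'c': 0 ⇒ 4;  out={1}∪out(4)={1}
  fail(3) 'aaa': from fail(2)=1 chase 'a': 1 ⇒ 2;  out={0}∪out(2)={0,3}

Scan:
[0] read 'b'  n0⇒n0
[1] read 'a'  n0⇒n1
[2] read 'c'  n1⇒n4 (via fail)
[3] read 'c'  n4⇒n5  → match P1@[2:3]
[4] read 'b'  n5⇒n0 (via fail)
[5] read 'c'  n0⇒n4
[6] read 'c'  n4⇒n5  → match P1@[5:6]
[7] read 'c'  n5⇒n5 (via fail)  → match P1@[6:7]
[8] read 'b'  n5⇒n0 (via fail)
[9] read 'd'  n0⇒n6  → match P2@[9:9]
[10] read 'b'  n6⇒n0 (via fail)
[11] read 'b'  n0⇒n0
[12] read 'd'  n0⇒n6  → match P2@[12:12]
[13] read 'd'  n6⇒n6 (via fail)  → match P2@[13:13]
[14] read 'a'  n6⇒n1 (via fail)
[15] read 'a'  n1⇒n2  → match P3@[14:15]
[16] read 'a'  n2⇒n3  → match P0@[14:16],P3@[15:16]
[17] read 'a'  n3⇒n3 (via fail)  → match P0@[15:17],P3@[16:17]
[18] read 'a'  n3⇒n3 (via fail)  → match P0@[16:18],P3@[17:18]
[19] read 'c'  n3⇒n4 (via fail)
[20] read 'b'  n4⇒n0 (via fail)
[21] read 'd'  n0⇒n6  → match P2@[21:21]
[22] read 'b'  n6⇒n0 (via fail)
[23] read 'd'  n0⇒n6  → match P2@[23:23]
[24] read 'a'  n6⇒n1 (via fail)
[25] read 'a'  n1⇒n2  → match P3@[24:25]
[26] read 'a'  n2⇒n3  → match P0@[24:26],P3@[25:26]
[27] read 'a'  n3⇒n3 (via fail)  → match P0@[25:27],P3@[26:27]
[28] read 'a'  n3⇒n3 (via fail)  → match P0@[26:28],P3@[27:28]
[29] read 'a'  n3⇒n3 (via fail)  → match P0@[27:29],P3@[28:29]
[30] read 'a'  n3⇒n3 (via fail)  → match P0@[28:30],P3@[29:30]
[31] read 'a'  n3⇒n3 (via fail)  → match P0@[29:31],P3@[30:31]
[32] read 'a'  n3⇒n3 (via fail)  → match P0@[30:32],P3@[31:32]
[33] read 'd'  n3⇒n6 (via fail)  → match P2@[33:33]
[34] read 'd'  n6⇒n6 (via fail)  → match P2@[34:34]
[35] read 'c'  n6⇒n4 (via fail)
[36] read 'd'  n4⇒n6 (via fail)  → match P2@[36:36]
[37] read 'a'  n6⇒n1 (via fail)
[38] read 'b'  n1⇒n0 (via fail)
[39] read 'd'  n0⇒n6  → match P2@[39:39]
[40] read 'a'  n6⇒n1 (via fail)
[41] read 'b'  n1⇒n0 (via fail)
[42] read 'a'  n0⇒n1
[43] read 'c'  n1⇒n4 (via fail)
[44] read 'c'  n4⇒n5  → match P1@[43:44]
[45] read 'd'  n5⇒n6 (via fail)  → match P2@[45:45]
[46] read 'd'  n6⇒n6 (via fail)  → match P2@[46:46]
[47] read 'd'  n6⇒n6 (via fail)  → match P2@[47:47]
[48] read 'd'  n6⇒n6 (via fail)  → match P2@[48:48]
[49] read 'b'  n6⇒n0 (via fail)
[50] read 'c'  n0⇒n4
[51] read 'c'  n4⇒n5  → match P1@[50:51]
[52] read 'c'  n5⇒n5 (via fail)  → match P1@[51:52]
[53] read 'c'  n5⇒n5 (via fail)  → match P1@[52:53]

Result: [[3,1],[6,1],[7,1],[9,2],[12,2],[13,2],[15,3],[16,0],[16,3],[17,0],[17,3],[18,0],[18,3],[21,2],[23,2],[25,3],[26,0],[26,3],[27,0],[27,3],[28,0],[28,3],[29,0],[29,3],[30,0],[30,3],[31,0],[31,3],[32,0],[32,3],[33,2],[34,2],[36,2],[39,2],[44,1],[45,2],[46,2],[47,2],[48,2],[51,1],[52,1],[53,1]]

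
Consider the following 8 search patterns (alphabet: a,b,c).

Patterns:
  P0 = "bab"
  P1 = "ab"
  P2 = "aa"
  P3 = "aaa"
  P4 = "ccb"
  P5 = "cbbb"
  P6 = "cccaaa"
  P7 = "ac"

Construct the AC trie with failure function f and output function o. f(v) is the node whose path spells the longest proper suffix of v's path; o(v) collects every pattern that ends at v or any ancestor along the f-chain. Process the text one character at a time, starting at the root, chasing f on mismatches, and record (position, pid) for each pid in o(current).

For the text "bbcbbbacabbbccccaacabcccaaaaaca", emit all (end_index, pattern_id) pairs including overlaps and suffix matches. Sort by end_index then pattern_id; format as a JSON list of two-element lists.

Build automaton:
Trie (insert patterns):
  n0 'ε': a→4 b→1 c→8
  n1 'b': a→2
  n2 'ba': b→3
  n3 'bab': ·  ←P0
  n4 'a': a→6 b→5 c→18
  n5 'ab': ·  ←P1
  n6 'aa': a→7  ←P2
  n7 'aaa': ·  ←P3
  n8 'c': b→11 c→9
  n9 'cc': b→10 c→14
  n10 'ccb': ·  ←P4
  n11 'cb': b→12
  n12 'cbb': b→13
  n13 'cbbb': ·  ←P5
  n14 'ccc': a→15
  n15 'ccca': a→16
  n16 'cccaa': a→17
  n17 'cccaaa': ·  ←P6
  n18 'ac': ·  ←P7

BFS fail/out derivation:
  n1('b'): parent n0 fail=0; on 'b' 0 → fail=0;  out ∅∪∅=∅
  n4('a'): parent n0 fail=0; on 'a' 0 → fail=0;  out ∅∪∅=∅
  n8('c'): parent n0 fail=0; on 'c' 0 → fail=0;  out ∅∪∅=∅
  n2('ba'): parent n1 fail=0; on 'a' 0 → fail=4;  out ∅∪∅=∅
  n5('ab'): parent n4 fail=0; on 'b' 0 → fail=1;  out {1}∪∅={1}
  n6('aa'): parent n4 fail=0; on 'a' 0 → fail=4;  out {2}∪∅={2}
  n9('cc'): parent n8 fail=0; on 'c' 0 → fail=8;  out ∅∪∅=∅
  n11('cb'): parent n8 fail=0; on 'b' 0 → fail=1;  out ∅∪∅=∅
  n18('ac'): parent n4 fail=0; on 'c' 0 → fail=8;  out {7}∪∅={7}
  n3('bab'): parent n2 fail=4; on 'b' 4 → fail=5;  out {0}∪{1}={0,1}
  n7('aaa'): parent n6 fail=4; on 'a' 4 → fail=6;  out {3}∪{2}={2,3}
  n10('ccb'): parent n9 fail=8; on 'b' 8 → fail=11;  out {4}∪∅={4}
  n12('cbb'): parent n11 fail=1; on 'b' 1→0 → fail=1;  out ∅∪∅=∅
  n14('ccc'): parent n9 fail=8; on 'c' 8 → fail=9;  out ∅∪∅=∅
  n13('cbbb'): parent n12 fail=1; on 'b' 1→0 → fail=1;  out {5}∪∅={5}
  n15('ccca'): parent n14 fail=9; on 'a' 9→8→0 → fail=4;  out ∅∪∅=∅
  n16('cccaa'): parent n15 fail=4; on 'a' 4 → fail=6;  out ∅∪{2}={2}
  n17('cccaaa'): parent n16 fail=6; on 'a' 6 → fail=7;  out {6}∪{2,3}={2,3,6}

Scan:
pos 0 'b': at 1
pos 1 'b': at 1 (fail-walked)
pos 2 'c': at 8 (fail-walked)
pos 3 'b': at 11
pos 4 'b': at 12
pos 5 'b': at 13  ** P5@[2:5]
pos 6 'a': at 2 (fail-walked)
pos 7 'c': at 18 (fail-walked)  ** P7@[6:7]
pos 8 'a': at 4 (fail-walked)
pos 9 'b': at 5  ** P1@[8:9]
pos 10 'b': at 1 (fail-walked)
pos 11 'b': at 1 (fail-walked)
pos 12 'c': at 8 (fail-walked)
pos 13 'c': at 9
pos 14 'c': at 14
pos 15 'c': at 14 (fail-walked)
pos 16 'a': at 15
pos 17 'a': at 16  ** P2@[16:17]
pos 18 'c': at 18 (fail-walked)  ** P7@[17:18]
pos 19 'a': at 4 (fail-walked)
pos 20 'b': at 5  ** P1@[19:20]
pos 21 'c': at 8 (fail-walked)
pos 22 'c': at 9
pos 23 'c': at 14
pos 24 'a': at 15
pos 25 'a': at 16  ** P2@[24:25]
pos 26 'a': at 17  ** P2@[25:26],P3@[24:26],P6@[21:26]
pos 27 'a': at 7 (fail-walked)  ** P2@[26:27],P3@[25:27]
pos 28 'a': at 7 (fail-walked)  ** P2@[27:28],P3@[26:28]
pos 29 'c': at 18 (fail-walked)  ** P7@[28:29]
pos 30 'a': at 4 (fail-walked)

All matches (sorted): [[5,5],[7,7],[9,1],[17,2],[18,7],[20,1],[25,2],[26,2],[26,3],[26,6],[27,2],[27,3],[28,2],[28,3],[29,7]]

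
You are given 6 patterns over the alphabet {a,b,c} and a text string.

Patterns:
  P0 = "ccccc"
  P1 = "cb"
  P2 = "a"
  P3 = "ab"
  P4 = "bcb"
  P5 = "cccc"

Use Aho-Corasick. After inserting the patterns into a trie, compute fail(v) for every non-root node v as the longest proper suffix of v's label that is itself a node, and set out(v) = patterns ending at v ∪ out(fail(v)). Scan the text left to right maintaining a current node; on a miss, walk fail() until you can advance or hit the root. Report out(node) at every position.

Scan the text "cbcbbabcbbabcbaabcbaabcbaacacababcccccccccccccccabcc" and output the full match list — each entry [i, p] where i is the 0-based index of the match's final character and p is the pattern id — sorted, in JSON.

Construct AC machine:
Trie (insert patterns):
  n0 'ε': a→7 b→9 c→1
  n1 'c': b→6 c→2
  n2 'cc': c→3
  n3 'ccc': c→4
  n4 'cccc': c→5  ←P5
  n5 'ccccc': ·  ←P0
  n6 'cb': ·  ←P1
  n7 'a': b→8  ←P2
  n8 'ab': ·  ←P3
  n9 'b': c→10
  n10 'bc': b→11
  n11 'bcb': ·  ←P4

Failure links (BFS by depth):
  n1('c'): parent n0 fail=0; on 'c' 0 → fail=0;  out ∅∪∅=∅
  n7('a'): parent n0 fail=0; on 'a' 0 → fail=0;  out {2}∪∅={2}
  n9('b'): parent n0 fail=0; on 'b' 0 → fail=0;  out ∅∪∅=∅
  n2('cc'): parent n1 fail=0; on 'c' 0 → fail=1;  out ∅∪∅=∅
  n6('cb'): parent n1 fail=0; on 'b' 0 → fail=9;  out {1}∪∅={1}
  n8('ab'): parent n7 fail=0; on 'b' 0 → fail=9;  out {3}∪∅={3}
  n10('bc'): parent n9 fail=0; on 'c' 0 → fail=1;  out ∅∪∅=∅
  n3('ccc'): parent n2 fail=1; on 'c' 1 → fail=2;  out ∅∪∅=∅
  n11('bcb'): parent n10 fail=1; on 'b' 1 → fail=6;  out {4}∪{1}={1,4}
  n4('cccc'): parent n3 fail=2; on 'c' 2 → fail=3;  out {5}∪∅={5}
  n5('ccccc'): parent n4 fail=3; on 'c' 3 → fail=4;  out {0}∪{5}={0,5}

Run:
i=0 'c': node 0→1
i=1 'b': node 1→6  ** P1@[0:1]
i=2 'c': node 6→10 ·f
i=3 'b': node 10→11  ** P1@[2:3],P4@[1:3]
i=4 'b': node 11→9 ·f
i=5 'a': node 9→7 ·f  ** P2@[5:5]
i=6 'b': node 7→8  ** P3@[5:6]
i=7 'c': node 8→10 ·f
i=8 'b': node 10→11  ** P1@[7:8],P4@[6:8]
i=9 'b': node 11→9 ·f
i=10 'a': node 9→7 ·f  ** P2@[10:10]
i=11 'b': node 7→8  ** P3@[10:11]
i=12 'c': node 8→10 ·f
i=13 'b': node 10→11  ** P1@[12:13],P4@[11:13]
i=14 'a': node 11→7 ·f  ** P2@[14:14]
i=15 'a': node 7→7 ·f  ** P2@[15:15]
i=16 'b': node 7→8  ** P3@[15:16]
i=17 'c': node 8→10 ·f
i=18 'b': node 10→11  ** P1@[17:18],P4@[16:18]
i=19 'a': node 11→7 ·f  ** P2@[19:19]
i=20 'a': node 7→7 ·f  ** P2@[20:20]
i=21 'b': node 7→8  ** P3@[20:21]
i=22 'c': node 8→10 ·f
i=23 'b': node 10→11  ** P1@[22:23],P4@[21:23]
i=24 'a': node 11→7 ·f  ** P2@[24:24]
i=25 'a': node 7→7 ·f  ** P2@[25:25]
i=26 'c': node 7→1 ·f
i=27 'a': node 1→7 ·f  ** P2@[27:27]
i=28 'c': node 7→1 ·f
i=29 'a': node 1→7 ·f  ** P2@[29:29]
i=30 'b': node 7→8  ** P3@[29:30]
i=31 'a': node 8→7 ·f  ** P2@[31:31]
i=32 'b': node 7→8  ** P3@[31:32]
i=33 'c': node 8→10 ·f
i=34 'c': node 10→2 ·f
i=35 'c': node 2→3
i=36 'c': node 3→4  ** P5@[33:36]
i=37 'c': node 4→5  ** P0@[33:37],P5@[34:37]
i=38 'c': node 5→5 ·f  ** P0@[34:38],P5@[35:38]
i=39 'c': node 5→5 ·f  ** P0@[35:39],P5@[36:39]
i=40 'c': node 5→5 ·f  ** P0@[36:40],P5@[37:40]
i=41 'c': node 5→5 ·f  ** P0@[37:41],P5@[38:41]
i=42 'c': node 5→5 ·f  ** P0@[38:42],P5@[39:42]
i=43 'c': node 5→5 ·f  ** P0@[39:43],P5@[40:43]
i=44 'c': node 5→5 ·f  ** P0@[40:44],P5@[41:44]
i=45 'c': node 5→5 ·f  ** P0@[41:45],P5@[42:45]
i=46 'c': node 5→5 ·f  ** P0@[42:46],P5@[43:46]
i=47 'c': node 5→5 ·f  ** P0@[43:47],P5@[44:47]
i=48 'a': node 5→7 ·f  ** P2@[48:48]
i=49 'b': node 7→8  ** P3@[48:49]
i=50 'c': node 8→10 ·f
i=51 'c': node 10→2 ·f

All matches (sorted): [[1,1],[3,1],[3,4],[5,2],[6,3],[8,1],[8,4],[10,2],[11,3],[13,1],[13,4],[14,2],[15,2],[16,3],[18,1],[18,4],[19,2],[20,2],[21,3],[23,1],[23,4],[24,2],[25,2],[27,2],[29,2],[30,3],[31,2],[32,3],[36,5],[37,0],[37,5],[38,0],[38,5],[39,0],[39,5],[40,0],[40,5],[41,0],[41,5],[42,0],[42,5],[43,0],[43,5],[44,0],[44,5],[45,0],[45,5],[46,0],[46,5],[47,0],[47,5],[48,2],[49,3]]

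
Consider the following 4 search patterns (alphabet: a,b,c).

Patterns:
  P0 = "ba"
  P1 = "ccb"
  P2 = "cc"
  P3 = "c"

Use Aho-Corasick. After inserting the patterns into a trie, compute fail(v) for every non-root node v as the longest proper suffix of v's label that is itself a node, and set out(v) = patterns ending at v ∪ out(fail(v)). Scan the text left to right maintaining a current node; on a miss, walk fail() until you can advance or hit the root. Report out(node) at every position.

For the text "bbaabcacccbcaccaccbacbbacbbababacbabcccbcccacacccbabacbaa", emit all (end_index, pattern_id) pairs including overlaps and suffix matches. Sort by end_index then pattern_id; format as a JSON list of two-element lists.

Construct AC machine:
Trie (insert patterns):
  n0 'ε': b→1 c→3
  n1 'b': a→2
  n2 'ba': ·  [P0 ends]
  n3 'c': c→4  [P3 ends]
  n4 'cc': b→5  [P2 ends]
  n5 'ccb': ·  [P1 ends]

BFS fail/out derivation:
  fail(1) 'b': from fail(0)=0 chase 'b': 0 ⇒ 0;  out=∅∪out(0)=∅
  fail(3) 'c': from fail(0)=0 chase 'c': 0 ⇒ 0;  out={3}∪out(0)={3}
  fail(2) 'ba': from fail(1)=0 chase 'a': 0 ⇒ 0;  out={0}∪out(0)={0}
  fail(4) 'cc': from fail(3)=0 chase 'c': 0 ⇒ 3;  out={2}∪out(3)={2,3}
  fail(5) 'ccb': from fail(4)=3 chase 'b': 3→0 ⇒ 1;  out={1}∪out(1)={1}

Scan:
[0] read 'b'  n0⇒n1
[1] read 'b'  n1⇒n1 (via fail)
[2] read 'a'  n1⇒n2  → match P0@[1:2]
[3] read 'a'  n2⇒n0 (via fail)
[4] read 'b'  n0⇒n1
[5] read 'c'  n1⇒n3 (via fail)  → match P3@[5:5]
[6] read 'a'  n3⇒n0 (via fail)
[7] read 'c'  n0⇒n3  → match P3@[7:7]
[8] read 'c'  n3⇒n4  → match P2@[7:8],P3@[8:8]
[9] read 'c'  n4⇒n4 (via fail)  → match P2@[8:9],P3@[9:9]
[10] read 'b'  n4⇒n5  → match P1@[8:10]
[11] read 'c'  n5⇒n3 (via fail)  → match P3@[11:11]
[12] read 'a'  n3⇒n0 (via fail)
[13] read 'c'  n0⇒n3  → match P3@[13:13]
[14] read 'c'  n3⇒n4  → match P2@[13:14],P3@[14:14]
[15] read 'a'  n4⇒n0 (via fail)
[16] read 'c'  n0⇒n3  → match P3@[16:16]
[17] read 'c'  n3⇒n4  → match P2@[16:17],P3@[17:17]
[18] read 'b'  n4⇒n5  → match P1@[16:18]
[19] read 'a'  n5⇒n2 (via fail)  → match P0@[18:19]
[20] read 'c'  n2⇒n3 (via fail)  → match P3@[20:20]
[21] read 'b'  n3⇒n1 (via fail)
[22] read 'b'  n1⇒n1 (via fail)
[23] read 'a'  n1⇒n2  → match P0@[22:23]
[24] read 'c'  n2⇒n3 (via fail)  → match P3@[24:24]
[25] read 'b'  n3⇒n1 (via fail)
[26] read 'b'  n1⇒n1 (via fail)
[27] read 'a'  n1⇒n2  → match P0@[26:27]
[28] read 'b'  n2⇒n1 (via fail)
[29] read 'a'  n1⇒n2  → match P0@[28:29]
[30] read 'b'  n2⇒n1 (via fail)
[31] read 'a'  n1⇒n2  → match P0@[30:31]
[32] read 'c'  n2⇒n3 (via fail)  → match P3@[32:32]
[33] read 'b'  n3⇒n1 (via fail)
[34] read 'a'  n1⇒n2  → match P0@[33:34]
[35] read 'b'  n2⇒n1 (via fail)
[36] read 'c'  n1⇒n3 (via fail)  → match P3@[36:36]
[37] read 'c'  n3⇒n4  → match P2@[36:37],P3@[37:37]
[38] read 'c'  n4⇒n4 (via fail)  → match P2@[37:38],P3@[38:38]
[39] read 'b'  n4⇒n5  → match P1@[37:39]
[40] read 'c'  n5⇒n3 (via fail)  → match P3@[40:40]
[41] read 'c'  n3⇒n4  → match P2@[40:41],P3@[41:41]
[42] read 'c'  n4⇒n4 (via fail)  → match P2@[41:42],P3@[42:42]
[43] read 'a'  n4⇒n0 (via fail)
[44] read 'c'  n0⇒n3  → match P3@[44:44]
[45] read 'a'  n3⇒n0 (via fail)
[46] read 'c'  n0⇒n3  → match P3@[46:46]
[47] read 'c'  n3⇒n4  → match P2@[46:47],P3@[47:47]
[48] read 'c'  n4⇒n4 (via fail)  → match P2@[47:48],P3@[48:48]
[49] read 'b'  n4⇒n5  → match P1@[47:49]
[50] read 'a'  n5⇒n2 (via fail)  → match P0@[49:50]
[51] read 'b'  n2⇒n1 (via fail)
[52] read 'a'  n1⇒n2  → match P0@[51:52]
[53] read 'c'  n2⇒n3 (via fail)  → match P3@[53:53]
[54] read 'b'  n3⇒n1 (via fail)
[55] read 'a'  n1⇒n2  → match P0@[54:55]
[56] read 'a'  n2⇒n0 (via fail)

All matches (sorted): [[2,0],[5,3],[7,3],[8,2],[8,3],[9,2],[9,3],[10,1],[11,3],[13,3],[14,2],[14,3],[16,3],[17,2],[17,3],[18,1],[19,0],[20,3],[23,0],[24,3],[27,0],[29,0],[31,0],[32,3],[34,0],[36,3],[37,2],[37,3],[38,2],[38,3],[39,1],[40,3],[41,2],[41,3],[42,2],[42,3],[44,3],[46,3],[47,2],[47,3],[48,2],[48,3],[49,1],[50,0],[52,0],[53,3],[55,0]]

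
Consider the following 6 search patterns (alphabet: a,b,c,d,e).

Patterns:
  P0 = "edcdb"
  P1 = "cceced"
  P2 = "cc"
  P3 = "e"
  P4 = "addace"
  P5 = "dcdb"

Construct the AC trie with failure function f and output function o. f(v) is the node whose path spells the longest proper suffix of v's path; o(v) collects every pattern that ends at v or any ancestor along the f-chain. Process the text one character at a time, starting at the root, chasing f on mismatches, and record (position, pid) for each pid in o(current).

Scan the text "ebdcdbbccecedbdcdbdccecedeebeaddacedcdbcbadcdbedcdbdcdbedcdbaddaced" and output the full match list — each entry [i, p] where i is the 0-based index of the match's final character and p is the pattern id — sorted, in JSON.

Build automaton:
Trie (insert patterns):
  n0 'ε': a→12 c→6 d→18 e→1
  n1 'e': d→2  [P3 ends]
  n2 'ed': c→3
  n3 'edc': d→4
  n4 'edcd': b→5
  n5 'edcdb': ·  [P0 ends]
  n6 'c': c→7
  n7 'cc': e→8  [P2 ends]
  n8 'cce': c→9
  n9 'ccec': e→10
  n10 'ccece': d→11
  n11 'cceced': ·  [P1 ends]
  n12 'a': d→13
  n13 'ad': d→14
  n14 'add': a→15
  n15 'adda': c→16
  n16 'addac': e→17
  n17 'addace': ·  [P4 ends]
  n18 'd': c→19
  n19 'dc': d→20
  n20 'dcd': b→21
  n21 'dcdb': ·  [P5 ends]

Failure links (BFS by depth):
  n1('e'): parent n0 fail=0; on 'e' 0 → fail=0;  out {3}∪∅={3}
  n6('c'): parent n0 fail=0; on 'c' 0 → fail=0;  out ∅∪∅=∅
  n12('a'): parent n0 fail=0; on 'a' 0 → fail=0;  out ∅∪∅=∅
  n18('d'): parent n0 fail=0; on 'd' 0 → fail=0;  out ∅∪∅=∅
  n2('ed'): parent n1 fail=0; on 'd' 0 → fail=18;  out ∅∪∅=∅
  n7('cc'): parent n6 fail=0; on 'c' 0 → fail=6;  out {2}∪∅={2}
  n13('ad'): parent n12 fail=0; on 'd' 0 → fail=18;  out ∅∪∅=∅
  n19('dc'): parent n18 fail=0; on 'c' 0 → fail=6;  out ∅∪∅=∅
  n3('edc'): parent n2 fail=18; on 'c' 18 → fail=19;  out ∅∪∅=∅
  n8('cce'): parent n7 fail=6; on 'e' 6→0 → fail=1;  out ∅∪{3}={3}
  n14('add'): parent n13 fail=18; on 'd' 18→0 → fail=18;  out ∅∪∅=∅
  n20('dcd'): parent n19 fail=6; on 'd' 6→0 → fail=18;  out ∅∪∅=∅
  n4('edcd'): parent n3 fail=19; on 'd' 19 → fail=20;  out ∅∪∅=∅
  n9('ccec'): parent n8 fail=1; on 'c' 1→0 → fail=6;  out ∅∪∅=∅
  n15('adda'): parent n14 fail=18; on 'a' 18→0 → fail=12;  out ∅∪∅=∅
  n21('dcdb'): parent n20 fail=18; on 'b' 18→0 → fail=0;  out {5}∪∅={5}
  n5('edcdb'): parent n4 fail=20; on 'b' 20 → fail=21;  out {0}∪{5}={0,5}
  n10('ccece'): parent n9 fail=6; on 'e' 6→0 → fail=1;  out ∅∪{3}={3}
  n16('addac'): parent n15 fail=12; on 'c' 12→0 → fail=6;  out ∅∪∅=∅
  n11('cceced'): parent n10 fail=1; on 'd' 1 → fail=2;  out {1}∪∅={1}
  n17('addace'): parent n16 fail=6; on 'e' 6→0 → fail=1;  out {4}∪{3}={3,4}

Scan:
i=0 'e': node 0→1  emit P3@[0:0]
i=1 'b': node 1→0 ·f
i=2 'd': node 0→18
i=3 'c': node 18→19
i=4 'd': node 19→20
i=5 'b': node 20→21  emit P5@[2:5]
i=6 'b': node 21→0 ·f
i=7 'c': node 0→6
i=8 'c': node 6→7  emit P2@[7:8]
i=9 'e': node 7→8  emit P3@[9:9]
i=10 'c': node 8→9
i=11 'e': node 9→10  emit P3@[11:11]
i=12 'd': node 10→11  emit P1@[7:12]
i=13 'b': node 11→0 ·f
i=14 'd': node 0→18
i=15 'c': node 18→19
i=16 'd': node 19→20
i=17 'b': node 20→21  emit P5@[14:17]
i=18 'd': node 21→18 ·f
i=19 'c': node 18→19
i=20 'c': node 19→7 ·f  emit P2@[19:20]
i=21 'e': node 7→8  emit P3@[21:21]
i=22 'c': node 8→9
i=23 'e': node 9→10  emit P3@[23:23]
i=24 'd': node 10→11  emit P1@[19:24]
i=25 'e': node 11→1 ·f  emit P3@[25:25]
i=26 'e': node 1→1 ·f  emit P3@[26:26]
i=27 'b': node 1→0 ·f
i=28 'e': node 0→1  emit P3@[28:28]
i=29 'a': node 1→12 ·f
i=30 'd': node 12→13
i=31 'd': node 13→14
i=32 'a': node 14→15
i=33 'c': node 15→16
i=34 'e': node 16→17  emit P3@[34:34],P4@[29:34]
i=35 'd': node 17→2 ·f
i=36 'c': node 2→3
i=37 'd': node 3→4
i=38 'b': node 4→5  emit P0@[34:38],P5@[35:38]
i=39 'c': node 5→6 ·f
i=40 'b': node 6→0 ·f
i=41 'a': node 0→12
i=42 'd': node 12→13
i=43 'c': node 13→19 ·f
i=44 'd': node 19→20
i=45 'b': node 20→21  emit P5@[42:45]
i=46 'e': node 21→1 ·f  emit P3@[46:46]
i=47 'd': node 1→2
i=48 'c': node 2→3
i=49 'd': node 3→4
i=50 'b': node 4→5  emit P0@[46:50],P5@[47:50]
i=51 'd': node 5→18 ·f
i=52 'c': node 18→19
i=53 'd': node 19→20
i=54 'b': node 20→21  emit P5@[51:54]
i=55 'e': node 21→1 ·f  emit P3@[55:55]
i=56 'd': node 1→2
i=57 'c': node 2→3
i=58 'd': node 3→4
i=59 'b': node 4→5  emit P0@[55:59],P5@[56:59]
i=60 'a': node 5→12 ·f
i=61 'd': node 12→13
i=62 'd': node 13→14
i=63 'a': node 14→15
i=64 'c': node 15→16
i=65 'e': node 16→17  emit P3@[65:65],P4@[60:65]
i=66 'd': node 17→2 ·f

All matches (sorted): [[0,3],[5,5],[8,2],[9,3],[11,3],[12,1],[17,5],[20,2],[21,3],[23,3],[24,1],[25,3],[26,3],[28,3],[34,3],[34,4],[38,0],[38,5],[45,5],[46,3],[50,0],[50,5],[54,5],[55,3],[59,0],[59,5],[65,3],[65,4]]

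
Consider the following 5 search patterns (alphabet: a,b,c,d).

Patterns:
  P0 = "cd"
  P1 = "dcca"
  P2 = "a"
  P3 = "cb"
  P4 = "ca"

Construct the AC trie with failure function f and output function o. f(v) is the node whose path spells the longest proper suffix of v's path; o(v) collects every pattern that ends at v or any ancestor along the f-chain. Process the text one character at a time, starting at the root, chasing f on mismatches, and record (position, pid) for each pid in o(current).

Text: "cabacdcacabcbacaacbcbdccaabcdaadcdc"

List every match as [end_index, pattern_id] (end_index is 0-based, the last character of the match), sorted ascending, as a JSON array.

Construct AC machine:
Trie nodes:
  n0 'ε': a→7 c→1 d→3
  n1 'c': a→9 b→8 d→2
  n2 'cd': ·  [P0 ends]
  n3 'd': c→4
  n4 'dc': c→5
  n5 'dcc': a→6
  n6 'dcca': ·  [P1 ends]
  n7 'a': ·  [P2 ends]
  n8 'cb': ·  [P3 ends]
  n9 'ca': ·  [P4 ends]

BFS fail/out derivation:
  fail(1) 'c': from fail(0)=0 chase 'c': 0 ⇒ 0;  out=∅∪out(0)=∅
  fail(3) 'd': from fail(0)=0 chase 'd': 0 ⇒ 0;  out=∅∪out(0)=∅
  fail(7) 'a': from fail(0)=0 chase 'a': 0 ⇒ 0;  out={2}∪out(0)={2}
  fail(2) 'cd': from fail(1)=0 chase 'd': 0 ⇒ 3;  out={0}∪out(3)={0}
  fail(4) 'dc': from fail(3)=0 chase 'c': 0 ⇒ 1;  out=∅∪out(1)=∅
  fail(8) 'cb': from fail(1)=0 chase 'b': 0 ⇒ 0;  out={3}∪out(0)={3}
  fail(9) 'ca': from fail(1)=0 chase 'a': 0 ⇒ 7;  out={4}∪out(7)={2,4}
  fail(5) 'dcc': from fail(4)=1 chase 'c': 1→0 ⇒ 1;  out=∅∪out(1)=∅
  fail(6) 'dcca': from fail(5)=1 chase 'a': 1 ⇒ 9;  out={1}∪out(9)={1,2,4}

Run:
pos 0 'c': at 1
pos 1 'a': at 9  → match P2@[1:1],P4@[0:1]
pos 2 'b': at 0 (fail-walked)
pos 3 'a': at 7  → match P2@[3:3]
pos 4 'c': at 1 (fail-walked)
pos 5 'd': at 2  → match P0@[4:5]
pos 6 'c': at 4 (fail-walked)
pos 7 'a': at 9 (fail-walked)  → match P2@[7:7],P4@[6:7]
pos 8 'c': at 1 (fail-walked)
pos 9 'a': at 9  → match P2@[9:9],P4@[8:9]
pos 10 'b': at 0 (fail-walked)
pos 11 'c': at 1
pos 12 'b': at 8  → match P3@[11:12]
pos 13 'a': at 7 (fail-walked)  → match P2@[13:13]
pos 14 'c': at 1 (fail-walked)
pos 15 'a': at 9  → match P2@[15:15],P4@[14:15]
pos 16 'a': at 7 (fail-walked)  → match P2@[16:16]
pos 17 'c': at 1 (fail-walked)
pos 18 'b': at 8  → match P3@[17:18]
pos 19 'c': at 1 (fail-walked)
pos 20 'b': at 8  → match P3@[19:20]
pos 21 'd': at 3 (fail-walked)
pos 22 'c': at 4
pos 23 'c': at 5
pos 24 'a': at 6  → match P1@[21:24],P2@[24:24],P4@[23:24]
pos 25 'a': at 7 (fail-walked)  → match P2@[25:25]
pos 26 'b': at 0 (fail-walked)
pos 27 'c': at 1
pos 28 'd': at 2  → match P0@[27:28]
pos 29 'a': at 7 (fail-walked)  → match P2@[29:29]
pos 30 'a': at 7 (fail-walked)  → match P2@[30:30]
pos 31 'd': at 3 (fail-walked)
pos 32 'c': at 4
pos 33 'd': at 2 (fail-walked)  → match P0@[32:33]
pos 34 'c': at 4 (fail-walked)

Result: [[1,2],[1,4],[3,2],[5,0],[7,2],[7,4],[9,2],[9,4],[12,3],[13,2],[15,2],[15,4],[16,2],[18,3],[20,3],[24,1],[24,2],[24,4],[25,2],[28,0],[29,2],[30,2],[33,0]]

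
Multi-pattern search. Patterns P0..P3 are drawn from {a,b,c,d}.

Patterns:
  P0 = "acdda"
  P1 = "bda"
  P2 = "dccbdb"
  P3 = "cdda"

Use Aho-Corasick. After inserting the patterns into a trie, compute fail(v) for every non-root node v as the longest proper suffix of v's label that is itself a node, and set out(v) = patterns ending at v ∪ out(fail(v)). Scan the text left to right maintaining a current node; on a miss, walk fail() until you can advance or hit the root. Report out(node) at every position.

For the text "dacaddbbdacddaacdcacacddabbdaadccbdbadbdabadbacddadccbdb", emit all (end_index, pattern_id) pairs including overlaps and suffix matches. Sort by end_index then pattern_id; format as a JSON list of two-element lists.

Construct AC machine:
Trie (insert patterns):
  0='ε' goto a→1 b→6 c→15 d→9
  1='a' goto c→2
  2='ac' goto d→3
  3='acd' goto d→4
  4='acdd' goto a→5
  5='acdda' goto ·  ←P0
  6='b' goto d→7
  7='bd' goto a→8
  8='bda' goto ·  ←P1
  9='d' goto c→10
  10='dc' goto c→11
  11='dcc' goto b→12
  12='dccb' goto d→13
  13='dccbd' goto b→14
  14='dccbdb' goto ·  ←P2
  15='c' goto d→16
  16='cd' goto d→17
  17='cdd' goto a→18
  18='cdda' goto ·  ←P3

Failure links (BFS by depth):
  n1('a'): parent n0 fail=0; on 'a' 0 → fail=0;  out ∅∪∅=∅
  n6('b'): parent n0 fail=0; on 'b' 0 → fail=0;  out ∅∪∅=∅
  n9('d'): parent n0 fail=0; on 'd' 0 → fail=0;  out ∅∪∅=∅
  n15('c'): parent n0 fail=0; on 'c' 0 → fail=0;  out ∅∪∅=∅
  n2('ac'): parent n1 fail=0; on 'c' 0 → fail=15;  out ∅∪∅=∅
  n7('bd'): parent n6 fail=0; on 'd' 0 → fail=9;  out ∅∪∅=∅
  n10('dc'): parent n9 fail=0; on 'c' 0 → fail=15;  out ∅∪∅=∅
  n16('cd'): parent n15 fail=0; on 'd' 0 → fail=9;  out ∅∪∅=∅
  n3('acd'): parent n2 fail=15; on 'd' 15 → fail=16;  out ∅∪∅=∅
  n8('bda'): parent n7 fail=9; on 'a' 9→0 → fail=1;  out {1}∪∅={1}
  n11('dcc'): parent n10 fail=15; on 'c' 15→0 → fail=15;  out ∅∪∅=∅
  n17('cdd'): parent n16 fail=9; on 'd' 9→0 → fail=9;  out ∅∪∅=∅
  n4('acdd'): parent n3 fail=16; on 'd' 16 → fail=17;  out ∅∪∅=∅
  n12('dccb'): parent n11 fail=15; on 'b' 15→0 → fail=6;  out ∅∪∅=∅
  n18('cdda'): parent n17 fail=9; on 'a' 9→0 → fail=1;  out {3}∪∅={3}
  n5('acdda'): parent n4 fail=17; on 'a' 17 → fail=18;  out {0}∪{3}={0,3}
  n13('dccbd'): parent n12 fail=6; on 'd' 6 → fail=7;  out ∅∪∅=∅
  n14('dccbdb'): parent n13 fail=7; on 'b' 7→9→0 → fail=6;  out {2}∪∅={2}

Scan:
pos 0 'd': at 9
pos 1 'a': at 1 ·f
pos 2 'c': at 2
pos 3 'a': at 1 ·f
pos 4 'd': at 9 ·f
pos 5 'd': at 9 ·f
pos 6 'b': at 6 ·f
pos 7 'b': at 6 ·f
pos 8 'd': at 7
pos 9 'a': at 8  emit P1@[7:9]
pos 10 'c': at 2 ·f
pos 11 'd': at 3
pos 12 'd': at 4
pos 13 'a': at 5  emit P0@[9:13],P3@[10:13]
pos 14 'a': at 1 ·f
pos 15 'c': at 2
pos 16 'd': at 3
pos 17 'c': at 10 ·f
pos 18 'a': at 1 ·f
pos 19 'c': at 2
pos 20 'a': at 1 ·f
pos 21 'c': at 2
pos 22 'd': at 3
pos 23 'd': at 4
pos 24 'a': at 5  emit P0@[20:24],P3@[21:24]
pos 25 'b': at 6 ·f
pos 26 'b': at 6 ·f
pos 27 'd': at 7
pos 28 'a': at 8  emit P1@[26:28]
pos 29 'a': at 1 ·f
pos 30 'd': at 9 ·f
pos 31 'c': at 10
pos 32 'c': at 11
pos 33 'b': at 12
pos 34 'd': at 13
pos 35 'b': at 14  emit P2@[30:35]
pos 36 'a': at 1 ·f
pos 37 'd': at 9 ·f
pos 38 'b': at 6 ·f
pos 39 'd': at 7
pos 40 'a': at 8  emit P1@[38:40]
pos 41 'b': at 6 ·f
pos 42 'a': at 1 ·f
pos 43 'd': at 9 ·f
pos 44 'b': at 6 ·f
pos 45 'a': at 1 ·f
pos 46 'c': at 2
pos 47 'd': at 3
pos 48 'd': at 4
pos 49 'a': at 5  emit P0@[45:49],P3@[46:49]
pos 50 'd': at 9 ·f
pos 51 'c': at 10
pos 52 'c': at 11
pos 53 'b': at 12
pos 54 'd': at 13
pos 55 'b': at 14  emit P2@[50:55]

All matches (sorted): [[9,1],[13,0],[13,3],[24,0],[24,3],[28,1],[35,2],[40,1],[49,0],[49,3],[55,2]]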